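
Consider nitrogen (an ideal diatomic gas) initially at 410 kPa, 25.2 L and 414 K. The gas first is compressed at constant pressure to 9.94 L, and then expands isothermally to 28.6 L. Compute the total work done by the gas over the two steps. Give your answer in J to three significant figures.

Step 1 (isobaric): W = PΔV = (410 kPa)(9.94 − 25.2 L) = -6257 J.
After step 1: P = 410 kPa, V = 9.94 L, T = 163.3 K.
Step 2 (isothermal): W = P₁V₁ ln(V₂/V₁) = (4075) ln(28.6/9.94) = 4307 J.
W_total = -6257 + 4307 = -1950 J.

W_total ≈ -1950 J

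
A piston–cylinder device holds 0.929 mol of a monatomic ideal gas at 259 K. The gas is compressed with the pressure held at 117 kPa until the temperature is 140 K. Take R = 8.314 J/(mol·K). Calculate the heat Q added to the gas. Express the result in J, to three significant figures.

Isobaric: W = nRΔT = (0.929)(8.314)(-119) = -919.1 J.
ΔU = nCᵥΔT with Cᵥ = 3R/2: ΔU = (0.929)(12.47)(-119) = -1379 J.
Q = ΔU + W = -1379 − 919.1 = -2298 J.

Q ≈ -2300 J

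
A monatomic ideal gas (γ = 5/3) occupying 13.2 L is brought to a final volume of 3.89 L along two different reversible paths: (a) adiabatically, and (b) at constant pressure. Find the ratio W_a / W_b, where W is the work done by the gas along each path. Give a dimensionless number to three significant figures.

W_a / W_b ≈ 2.68

Path (a) adiabatic: W = P₁V₁(1 − (V₁/V₂)^(γ−1))/(γ−1) → W_a/(P₁V₁) = -1.887.
Path (b) isobaric: W = P₁(V₂ − V₁) → W_b/(P₁V₁) = -0.7053.
W_a / W_b = -1.887 / -0.7053 = 2.676.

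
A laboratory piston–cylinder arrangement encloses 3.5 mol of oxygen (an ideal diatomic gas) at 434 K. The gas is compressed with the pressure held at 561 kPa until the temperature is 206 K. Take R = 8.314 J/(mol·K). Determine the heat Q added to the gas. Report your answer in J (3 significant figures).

Isobaric: W = nRΔT = (3.5)(8.314)(-228) = -6635 J.
ΔU = nCᵥΔT with Cᵥ = 5R/2: ΔU = (3.5)(20.79)(-228) = -16586 J.
Q = ΔU + W = -16586 − 6635 = -23221 J.

Q ≈ -23200 J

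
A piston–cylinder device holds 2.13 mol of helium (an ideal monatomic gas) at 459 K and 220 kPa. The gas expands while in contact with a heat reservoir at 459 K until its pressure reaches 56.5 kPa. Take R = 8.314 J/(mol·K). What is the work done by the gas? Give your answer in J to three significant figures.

W ≈ 11000 J

Isothermal process: W = nRT ln(V₂/V₁) = nRT ln(P₁/P₂).
W = (2.13)(8.314)(459) × ln(220/56.5)
  = 8128 × ln(3.894) = 8128 × 1.359
W_by_gas = 11050 J.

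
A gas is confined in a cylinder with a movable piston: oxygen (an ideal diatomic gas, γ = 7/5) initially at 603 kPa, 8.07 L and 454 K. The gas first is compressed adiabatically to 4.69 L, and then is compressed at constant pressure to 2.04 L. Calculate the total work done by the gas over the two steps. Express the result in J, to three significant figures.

W_total ≈ -6370 J

Step 1 (adiabatic): W = (P₁V₁ − P₂V₂)/(γ−1) = (4866 − 6046)/0.4 = -2950 J.
After step 1: P = 1289 kPa, V = 4.69 L, T = 564.1 K.
Step 2 (isobaric): W = PΔV = (1289 kPa)(2.04 − 4.69 L) = -3416 J.
W_total = -2950 − 3416 = -6366 J.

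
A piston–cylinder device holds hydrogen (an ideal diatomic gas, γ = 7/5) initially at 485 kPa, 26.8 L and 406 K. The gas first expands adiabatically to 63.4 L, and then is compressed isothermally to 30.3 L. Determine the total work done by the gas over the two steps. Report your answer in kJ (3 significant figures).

Step 1 (adiabatic): W = (P₁V₁ − P₂V₂)/(γ−1) = (12998 − 9211)/0.4 = 9468 J.
After step 1: P = 145.3 kPa, V = 63.4 L, T = 287.7 K.
Step 2 (isothermal): W = P₁V₁ ln(V₂/V₁) = (9211) ln(30.3/63.4) = -6800 J.
W_total = 9468 − 6800 = 2668 J.

W_total ≈ 2.67 kJ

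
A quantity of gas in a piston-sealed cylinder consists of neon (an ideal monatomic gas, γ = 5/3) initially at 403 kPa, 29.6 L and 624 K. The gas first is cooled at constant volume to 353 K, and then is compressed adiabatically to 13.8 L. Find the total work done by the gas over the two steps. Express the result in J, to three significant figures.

W_total ≈ -6710 J

Step 1 (isochoric): W = 0 (constant volume).
After step 1: P = 228 kPa (V unchanged).
Step 2 (adiabatic): W = (P₁V₁ − P₂V₂)/(γ−1) = (6748 − 11224)/0.667 = -6713 J.
W_total = 0 − 6713 = -6713 J.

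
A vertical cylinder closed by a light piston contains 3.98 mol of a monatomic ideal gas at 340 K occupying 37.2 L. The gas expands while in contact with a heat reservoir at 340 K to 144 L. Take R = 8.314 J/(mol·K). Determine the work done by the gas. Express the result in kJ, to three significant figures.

Isothermal: W = nRT ln(V₂/V₁).
W = (3.98)(8.314)(340) × ln(144/37.2)
  = 11251 × 1.354
W_by_gas = 15228 J.

W ≈ 15.2 kJ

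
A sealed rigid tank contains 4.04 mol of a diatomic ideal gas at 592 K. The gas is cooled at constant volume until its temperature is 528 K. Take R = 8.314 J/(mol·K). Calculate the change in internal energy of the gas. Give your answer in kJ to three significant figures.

Constant volume ⇒ W = 0, so Q = ΔU = nCᵥΔT with Cᵥ = 5R/2 = 20.79 J/(mol·K).
ΔU = (4.04)(20.79)(528 − 592) = -5374 J.

ΔU ≈ -5.37 kJ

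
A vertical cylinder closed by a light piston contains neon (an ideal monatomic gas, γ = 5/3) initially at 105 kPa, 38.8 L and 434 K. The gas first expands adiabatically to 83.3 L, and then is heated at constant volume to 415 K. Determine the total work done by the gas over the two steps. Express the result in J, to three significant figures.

W_total ≈ 2440 J

Step 1 (adiabatic): W = (P₁V₁ − P₂V₂)/(γ−1) = (4074 − 2448)/0.667 = 2439 J.
Step 2 (isochoric): W = 0 (constant volume).
W_total = 2439 + 0 = 2439 J.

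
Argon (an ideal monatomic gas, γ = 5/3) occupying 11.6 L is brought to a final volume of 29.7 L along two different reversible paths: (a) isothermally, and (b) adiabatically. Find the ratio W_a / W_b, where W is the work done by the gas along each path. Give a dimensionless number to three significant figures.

W_a / W_b ≈ 1.35

Path (a) isothermal: W = P₁V₁ ln(V₂/V₁) → W_a/(P₁V₁) = 0.9401.
Path (b) adiabatic: W = P₁V₁(1 − (V₁/V₂)^(γ−1))/(γ−1) → W_b/(P₁V₁) = 0.6985.
W_a / W_b = 0.9401 / 0.6985 = 1.346.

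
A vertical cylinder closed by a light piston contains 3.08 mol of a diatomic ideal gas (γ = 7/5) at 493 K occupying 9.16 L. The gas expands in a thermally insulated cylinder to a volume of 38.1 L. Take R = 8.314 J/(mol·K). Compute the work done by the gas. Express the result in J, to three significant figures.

W ≈ 13700 J

Adiabatic: TV^(γ−1) = const with γ = 7/5.
T₂ = T₁ (V₁/V₂)^(γ−1) = 493 × (9.16/38.1)^0.4 = 493 × 0.5654 = 278.8 K.
W_by = nCᵥ(T₁ − T₂) = (3.08)(20.79)(493 − 278.8) = 13715 J.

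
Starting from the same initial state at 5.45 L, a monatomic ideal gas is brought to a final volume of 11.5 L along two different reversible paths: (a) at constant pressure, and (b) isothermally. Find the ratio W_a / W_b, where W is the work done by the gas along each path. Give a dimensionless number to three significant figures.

Path (a) isobaric: W = P₁(V₂ − V₁) → W_a/(P₁V₁) = 1.11.
Path (b) isothermal: W = P₁V₁ ln(V₂/V₁) → W_b/(P₁V₁) = 0.7467.
W_a / W_b = 1.11 / 0.7467 = 1.487.

W_a / W_b ≈ 1.49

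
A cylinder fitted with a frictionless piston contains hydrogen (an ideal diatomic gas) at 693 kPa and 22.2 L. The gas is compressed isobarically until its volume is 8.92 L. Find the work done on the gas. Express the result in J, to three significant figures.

Isobaric: W = P ΔV.
W = (693 kPa)(8.92 − 22.2 L) = (693)(-13.28) = -9203 J.
Work on gas = −W_by = 9203 J.

W ≈ 9200 J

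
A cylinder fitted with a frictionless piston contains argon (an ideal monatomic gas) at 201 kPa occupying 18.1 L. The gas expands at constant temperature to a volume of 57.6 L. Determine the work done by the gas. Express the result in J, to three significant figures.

Isothermal: W = nRT ln(V₂/V₁) = P₁V₁ ln(V₂/V₁).
P₁V₁ = (201 kPa)(18.1 L) = 3638 J.
W = 3638 × ln(57.6/18.1) = 3638 × 1.158
W_by_gas = 4212 J.

W ≈ 4210 J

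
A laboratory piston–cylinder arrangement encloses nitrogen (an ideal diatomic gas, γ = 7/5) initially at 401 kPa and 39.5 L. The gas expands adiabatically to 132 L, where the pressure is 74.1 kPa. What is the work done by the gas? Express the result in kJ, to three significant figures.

W ≈ 15.1 kJ

Adiabatic: W = (P₁V₁ − P₂V₂)/(γ − 1) with γ = 7/5.
P₁V₁ = 15840 J, P₂V₂ = 9781 J.
W = (15840 − 9781) / 0.4 = 15146 J.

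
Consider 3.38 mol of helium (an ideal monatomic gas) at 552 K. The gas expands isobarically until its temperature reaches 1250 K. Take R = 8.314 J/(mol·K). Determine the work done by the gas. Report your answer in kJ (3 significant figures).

Isobaric: W = P ΔV = nR ΔT.
W = (3.38)(8.314)(1250 − 552) = 19615 J.

W ≈ 19.6 kJ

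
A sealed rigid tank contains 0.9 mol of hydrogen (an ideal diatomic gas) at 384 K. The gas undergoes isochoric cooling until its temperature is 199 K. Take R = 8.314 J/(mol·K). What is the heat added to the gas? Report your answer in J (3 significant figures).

Constant volume ⇒ W = 0, so Q = ΔU = nCᵥΔT with Cᵥ = 5R/2 = 20.79 J/(mol·K).
ΔU = (0.9)(20.79)(199 − 384) = -3461 J.

Q ≈ -3460 J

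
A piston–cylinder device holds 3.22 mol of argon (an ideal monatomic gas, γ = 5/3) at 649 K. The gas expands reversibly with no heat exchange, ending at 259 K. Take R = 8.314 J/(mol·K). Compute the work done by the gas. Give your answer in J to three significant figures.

W ≈ 15700 J

Adiabatic ⇒ Q = 0, so W_by = −ΔU = nCᵥ(T₁ − T₂).
Cᵥ = 3R/2 = 12.47 J/(mol·K).
W = (3.22)(12.47)(649 − 259) = 15661 J.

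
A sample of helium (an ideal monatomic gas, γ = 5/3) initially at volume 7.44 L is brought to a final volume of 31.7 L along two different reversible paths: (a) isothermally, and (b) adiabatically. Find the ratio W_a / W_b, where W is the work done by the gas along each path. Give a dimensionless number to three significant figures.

W_a / W_b ≈ 1.56

Path (a) isothermal: W = P₁V₁ ln(V₂/V₁) → W_a/(P₁V₁) = 1.449.
Path (b) adiabatic: W = P₁V₁(1 − (V₁/V₂)^(γ−1))/(γ−1) → W_b/(P₁V₁) = 0.9293.
W_a / W_b = 1.449 / 0.9293 = 1.56.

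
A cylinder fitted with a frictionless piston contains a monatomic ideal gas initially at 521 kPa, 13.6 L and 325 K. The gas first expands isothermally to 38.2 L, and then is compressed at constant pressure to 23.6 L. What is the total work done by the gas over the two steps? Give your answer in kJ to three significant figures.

W_total ≈ 4.61 kJ

Step 1 (isothermal): W = P₁V₁ ln(V₂/V₁) = (7086) ln(38.2/13.6) = 7318 J.
After step 1: P = 185.5 kPa, V = 38.2 L, T = 325 K.
Step 2 (isobaric): W = PΔV = (185.5 kPa)(23.6 − 38.2 L) = -2708 J.
W_total = 7318 − 2708 = 4610 J.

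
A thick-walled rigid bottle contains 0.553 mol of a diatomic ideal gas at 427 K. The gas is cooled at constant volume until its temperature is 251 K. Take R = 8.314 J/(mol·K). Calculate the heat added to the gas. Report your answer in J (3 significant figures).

Constant volume ⇒ W = 0, so Q = ΔU = nCᵥΔT with Cᵥ = 5R/2 = 20.79 J/(mol·K).
ΔU = (0.553)(20.79)(251 − 427) = -2023 J.

Q ≈ -2020 J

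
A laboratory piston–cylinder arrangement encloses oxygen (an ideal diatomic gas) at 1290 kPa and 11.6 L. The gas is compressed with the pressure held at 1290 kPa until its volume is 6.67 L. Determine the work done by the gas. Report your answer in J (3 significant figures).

W ≈ -6360 J

Isobaric: W = P ΔV.
W = (1290 kPa)(6.67 − 11.6 L) = (1290)(-4.93) = -6360 J.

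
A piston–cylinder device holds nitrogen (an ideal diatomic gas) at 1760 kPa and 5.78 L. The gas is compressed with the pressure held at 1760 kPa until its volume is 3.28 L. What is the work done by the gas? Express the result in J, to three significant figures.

W ≈ -4400 J

Isobaric: W = P ΔV.
W = (1760 kPa)(3.28 − 5.78 L) = (1760)(-2.5) = -4400 J.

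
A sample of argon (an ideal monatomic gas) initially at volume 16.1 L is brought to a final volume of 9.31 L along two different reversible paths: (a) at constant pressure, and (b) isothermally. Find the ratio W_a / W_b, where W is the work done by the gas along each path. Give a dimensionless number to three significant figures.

W_a / W_b ≈ 0.770

Path (a) isobaric: W = P₁(V₂ − V₁) → W_a/(P₁V₁) = -0.4217.
Path (b) isothermal: W = P₁V₁ ln(V₂/V₁) → W_b/(P₁V₁) = -0.5477.
W_a / W_b = -0.4217 / -0.5477 = 0.77.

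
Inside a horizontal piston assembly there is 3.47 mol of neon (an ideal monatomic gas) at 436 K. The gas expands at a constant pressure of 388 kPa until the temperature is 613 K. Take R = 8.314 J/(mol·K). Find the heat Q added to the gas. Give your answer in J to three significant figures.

Isobaric: W = nRΔT = (3.47)(8.314)(177) = 5106 J.
ΔU = nCᵥΔT with Cᵥ = 3R/2: ΔU = (3.47)(12.47)(177) = 7660 J.
Q = ΔU + W = 7660 + 5106 = 12766 J.

Q ≈ 12800 J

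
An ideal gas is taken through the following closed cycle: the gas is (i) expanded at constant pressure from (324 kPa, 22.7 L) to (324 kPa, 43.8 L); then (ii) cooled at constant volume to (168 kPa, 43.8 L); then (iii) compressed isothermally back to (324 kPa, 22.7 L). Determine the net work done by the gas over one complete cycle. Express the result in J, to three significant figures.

W_net ≈ 2000 J

Leg (i): W = PΔV = (324)(43.8 − 22.7) = 6836 J.
Leg (ii): W = 0.
Leg (iii): W = PᵢVᵢ ln(V_f/Vᵢ) = (7358) ln(22.7/43.8) = -4836 J.
W_net = 6836 − 4836 = 2000 J.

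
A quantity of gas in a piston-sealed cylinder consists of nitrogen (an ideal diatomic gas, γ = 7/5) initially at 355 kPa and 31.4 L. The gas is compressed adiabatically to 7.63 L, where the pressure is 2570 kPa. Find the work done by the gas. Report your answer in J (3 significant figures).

W ≈ -21200 J

Adiabatic: W = (P₁V₁ − P₂V₂)/(γ − 1) with γ = 7/5.
P₁V₁ = 11147 J, P₂V₂ = 19609 J.
W = (11147 − 19609) / 0.4 = -21155 J.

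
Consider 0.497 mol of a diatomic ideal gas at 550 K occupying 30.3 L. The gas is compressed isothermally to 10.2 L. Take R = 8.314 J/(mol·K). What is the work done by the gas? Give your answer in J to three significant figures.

W ≈ -2470 J

Isothermal: W = nRT ln(V₂/V₁).
W = (0.497)(8.314)(550) × ln(10.2/30.3)
  = 2273 × -1.089
W_by_gas = -2474 J.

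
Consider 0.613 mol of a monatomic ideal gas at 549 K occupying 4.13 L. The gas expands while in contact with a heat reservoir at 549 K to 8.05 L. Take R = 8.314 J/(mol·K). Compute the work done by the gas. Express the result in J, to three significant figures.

W ≈ 1870 J

Isothermal: W = nRT ln(V₂/V₁).
W = (0.613)(8.314)(549) × ln(8.05/4.13)
  = 2798 × 0.6674
W_by_gas = 1867 J.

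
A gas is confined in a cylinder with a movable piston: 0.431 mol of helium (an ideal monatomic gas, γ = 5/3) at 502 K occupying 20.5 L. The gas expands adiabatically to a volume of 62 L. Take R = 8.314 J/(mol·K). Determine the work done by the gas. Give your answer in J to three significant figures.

Adiabatic: TV^(γ−1) = const with γ = 5/3.
T₂ = T₁ (V₁/V₂)^(γ−1) = 502 × (20.5/62)^0.667 = 502 × 0.4782 = 240 K.
W_by = nCᵥ(T₁ − T₂) = (0.431)(12.47)(502 − 240) = 1408 J.

W ≈ 1410 J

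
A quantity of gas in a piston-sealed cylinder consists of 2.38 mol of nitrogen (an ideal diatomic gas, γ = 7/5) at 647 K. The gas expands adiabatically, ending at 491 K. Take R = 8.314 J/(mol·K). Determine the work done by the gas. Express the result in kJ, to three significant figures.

W ≈ 7.72 kJ

Adiabatic ⇒ Q = 0, so W_by = −ΔU = nCᵥ(T₁ − T₂).
Cᵥ = 5R/2 = 20.79 J/(mol·K).
W = (2.38)(20.79)(647 − 491) = 7717 J.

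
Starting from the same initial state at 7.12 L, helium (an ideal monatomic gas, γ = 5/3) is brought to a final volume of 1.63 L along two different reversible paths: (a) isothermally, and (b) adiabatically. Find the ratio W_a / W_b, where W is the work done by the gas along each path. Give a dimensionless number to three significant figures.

W_a / W_b ≈ 0.588

Path (a) isothermal: W = P₁V₁ ln(V₂/V₁) → W_a/(P₁V₁) = -1.474.
Path (b) adiabatic: W = P₁V₁(1 − (V₁/V₂)^(γ−1))/(γ−1) → W_b/(P₁V₁) = -2.508.
W_a / W_b = -1.474 / -2.508 = 0.5878.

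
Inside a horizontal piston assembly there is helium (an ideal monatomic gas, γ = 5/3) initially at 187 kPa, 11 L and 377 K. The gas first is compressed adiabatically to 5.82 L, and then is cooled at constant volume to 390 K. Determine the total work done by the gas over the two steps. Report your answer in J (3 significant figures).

Step 1 (adiabatic): W = (P₁V₁ − P₂V₂)/(γ−1) = (2057 − 3144)/0.667 = -1631 J.
Step 2 (isochoric): W = 0 (constant volume).
W_total = -1631 + 0 = -1631 J.

W_total ≈ -1630 J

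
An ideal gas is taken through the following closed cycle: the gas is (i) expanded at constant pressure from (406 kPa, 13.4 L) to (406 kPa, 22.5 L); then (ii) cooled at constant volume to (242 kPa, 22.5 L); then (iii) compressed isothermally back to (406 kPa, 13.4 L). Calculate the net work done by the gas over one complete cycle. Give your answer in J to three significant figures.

W_net ≈ 873 J

Leg (i): W = PΔV = (406)(22.5 − 13.4) = 3695 J.
Leg (ii): W = 0.
Leg (iii): W = PᵢVᵢ ln(V_f/Vᵢ) = (5445) ln(13.4/22.5) = -2822 J.
W_net = 3695 − 2822 = 872.7 J.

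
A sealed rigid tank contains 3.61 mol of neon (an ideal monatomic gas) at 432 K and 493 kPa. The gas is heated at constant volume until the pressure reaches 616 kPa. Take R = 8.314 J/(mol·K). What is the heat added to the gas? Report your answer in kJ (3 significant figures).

Q ≈ 4.85 kJ

Constant volume ⇒ W = 0, so Q = ΔU = nCᵥΔT with Cᵥ = 3R/2 = 12.47 J/(mol·K).
At constant V, T₂/T₁ = P₂/P₁ ⇒ ΔT = T₁(P₂/P₁ − 1) = 432·(616/493 − 1) = 107.8 K.
ΔU = (3.61)(12.47)(107.8) = 4852 J.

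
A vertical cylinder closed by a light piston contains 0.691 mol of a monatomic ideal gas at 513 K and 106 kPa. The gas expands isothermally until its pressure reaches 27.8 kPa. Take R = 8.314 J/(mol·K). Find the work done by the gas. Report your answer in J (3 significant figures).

Isothermal process: W = nRT ln(V₂/V₁) = nRT ln(P₁/P₂).
W = (0.691)(8.314)(513) × ln(106/27.8)
  = 2947 × ln(3.813) = 2947 × 1.338
W_by_gas = 3945 J.

W ≈ 3940 J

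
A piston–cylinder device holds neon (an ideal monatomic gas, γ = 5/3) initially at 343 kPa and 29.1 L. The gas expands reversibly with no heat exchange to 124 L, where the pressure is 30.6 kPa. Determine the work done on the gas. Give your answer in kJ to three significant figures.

Adiabatic: W = (P₁V₁ − P₂V₂)/(γ − 1) with γ = 5/3.
P₁V₁ = 9981 J, P₂V₂ = 3794 J.
W = (9981 − 3794) / 0.6667 = 9280 J.
Work on gas = −W_by = -9280 J.

W ≈ -9.28 kJ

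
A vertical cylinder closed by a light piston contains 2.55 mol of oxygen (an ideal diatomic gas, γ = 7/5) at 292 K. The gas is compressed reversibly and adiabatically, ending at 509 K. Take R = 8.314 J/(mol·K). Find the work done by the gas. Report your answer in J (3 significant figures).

Adiabatic ⇒ Q = 0, so W_by = −ΔU = nCᵥ(T₁ − T₂).
Cᵥ = 5R/2 = 20.79 J/(mol·K).
W = (2.55)(20.79)(292 − 509) = -11501 J.

W ≈ -11500 J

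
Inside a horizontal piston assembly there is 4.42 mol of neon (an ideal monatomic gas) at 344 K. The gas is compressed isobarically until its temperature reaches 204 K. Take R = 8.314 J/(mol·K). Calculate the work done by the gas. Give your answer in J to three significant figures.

Isobaric: W = P ΔV = nR ΔT.
W = (4.42)(8.314)(204 − 344) = -5145 J.

W ≈ -5140 J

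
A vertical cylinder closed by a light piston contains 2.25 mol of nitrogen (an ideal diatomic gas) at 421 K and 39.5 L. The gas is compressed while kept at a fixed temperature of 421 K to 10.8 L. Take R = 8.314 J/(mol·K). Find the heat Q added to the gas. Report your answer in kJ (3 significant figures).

Q ≈ -10.2 kJ

Isothermal ⇒ ΔU = 0, so Q = W = nRT ln(V₂/V₁).
Q = (2.25)(8.314)(421) ln(10.8/39.5) = 7875 × -1.297 = -10213 J.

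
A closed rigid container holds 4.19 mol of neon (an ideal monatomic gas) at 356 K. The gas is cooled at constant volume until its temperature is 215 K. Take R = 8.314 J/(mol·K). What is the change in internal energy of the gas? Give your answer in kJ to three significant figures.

ΔU ≈ -7.37 kJ

Constant volume ⇒ W = 0, so Q = ΔU = nCᵥΔT with Cᵥ = 3R/2 = 12.47 J/(mol·K).
ΔU = (4.19)(12.47)(215 − 356) = -7368 J.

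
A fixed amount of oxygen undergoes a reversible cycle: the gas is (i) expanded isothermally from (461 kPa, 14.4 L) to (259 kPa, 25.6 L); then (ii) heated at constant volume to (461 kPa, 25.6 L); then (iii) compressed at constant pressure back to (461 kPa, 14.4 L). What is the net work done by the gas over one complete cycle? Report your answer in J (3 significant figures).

W_net ≈ -1340 J

Leg (i): W = PᵢVᵢ ln(V_f/Vᵢ) = (6638) ln(25.6/14.4) = 3819 J.
Leg (ii): W = 0.
Leg (iii): W = PΔV = (461)(14.4 − 25.6) = -5163 J.
W_net = 3819 − 5163 = -1344 J.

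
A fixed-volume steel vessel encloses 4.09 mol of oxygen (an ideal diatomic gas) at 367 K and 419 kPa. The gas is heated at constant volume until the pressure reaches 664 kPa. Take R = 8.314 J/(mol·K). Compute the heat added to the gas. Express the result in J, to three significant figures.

Q ≈ 18200 J

Constant volume ⇒ W = 0, so Q = ΔU = nCᵥΔT with Cᵥ = 5R/2 = 20.79 J/(mol·K).
At constant V, T₂/T₁ = P₂/P₁ ⇒ ΔT = T₁(P₂/P₁ − 1) = 367·(664/419 − 1) = 214.6 K.
ΔU = (4.09)(20.79)(214.6) = 18243 J.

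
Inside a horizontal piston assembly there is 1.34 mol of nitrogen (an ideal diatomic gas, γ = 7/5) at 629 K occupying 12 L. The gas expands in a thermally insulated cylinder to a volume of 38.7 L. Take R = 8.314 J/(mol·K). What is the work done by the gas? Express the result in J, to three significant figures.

Adiabatic: TV^(γ−1) = const with γ = 7/5.
T₂ = T₁ (V₁/V₂)^(γ−1) = 629 × (12/38.7)^0.4 = 629 × 0.626 = 393.8 K.
W_by = nCᵥ(T₁ − T₂) = (1.34)(20.79)(629 − 393.8) = 6552 J.

W ≈ 6550 J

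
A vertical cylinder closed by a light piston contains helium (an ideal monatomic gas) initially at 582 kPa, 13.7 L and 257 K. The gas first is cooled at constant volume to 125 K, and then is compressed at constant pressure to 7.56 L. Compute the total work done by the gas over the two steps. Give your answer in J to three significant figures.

Step 1 (isochoric): W = 0 (constant volume).
After step 1: P = 283.1 kPa (V unchanged).
Step 2 (isobaric): W = PΔV = (283.1 kPa)(7.56 − 13.7 L) = -1738 J.
W_total = 0 − 1738 = -1738 J.

W_total ≈ -1740 J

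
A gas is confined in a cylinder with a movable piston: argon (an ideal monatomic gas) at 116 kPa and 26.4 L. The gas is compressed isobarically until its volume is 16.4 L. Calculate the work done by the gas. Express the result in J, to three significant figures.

Isobaric: W = P ΔV.
W = (116 kPa)(16.4 − 26.4 L) = (116)(-10) = -1160 J.

W ≈ -1160 J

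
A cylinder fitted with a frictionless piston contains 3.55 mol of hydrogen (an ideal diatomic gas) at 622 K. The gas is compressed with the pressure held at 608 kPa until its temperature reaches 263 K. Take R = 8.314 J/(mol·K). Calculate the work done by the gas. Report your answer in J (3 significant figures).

W ≈ -10600 J

Isobaric: W = P ΔV = nR ΔT.
W = (3.55)(8.314)(263 − 622) = -10596 J.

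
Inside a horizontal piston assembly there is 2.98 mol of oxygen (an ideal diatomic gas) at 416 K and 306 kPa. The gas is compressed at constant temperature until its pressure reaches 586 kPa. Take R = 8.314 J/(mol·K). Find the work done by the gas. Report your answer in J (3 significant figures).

Isothermal process: W = nRT ln(V₂/V₁) = nRT ln(P₁/P₂).
W = (2.98)(8.314)(416) × ln(306/586)
  = 10307 × ln(0.5222) = 10307 × -0.6497
W_by_gas = -6697 J.

W ≈ -6700 J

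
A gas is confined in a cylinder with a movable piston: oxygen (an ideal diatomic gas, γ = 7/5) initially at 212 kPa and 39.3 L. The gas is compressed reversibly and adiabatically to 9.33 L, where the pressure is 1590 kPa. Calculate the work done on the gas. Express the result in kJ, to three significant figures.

Adiabatic: W = (P₁V₁ − P₂V₂)/(γ − 1) with γ = 7/5.
P₁V₁ = 8332 J, P₂V₂ = 14835 J.
W = (8332 − 14835) / 0.4 = -16258 J.
Work on gas = −W_by = 16258 J.

W ≈ 16.3 kJ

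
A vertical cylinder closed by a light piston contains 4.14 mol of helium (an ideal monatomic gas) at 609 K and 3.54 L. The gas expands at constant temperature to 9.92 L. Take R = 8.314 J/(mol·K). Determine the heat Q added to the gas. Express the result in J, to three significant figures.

Isothermal ⇒ ΔU = 0, so Q = W = nRT ln(V₂/V₁).
Q = (4.14)(8.314)(609) ln(9.92/3.54) = 20962 × 1.03 = 21600 J.

Q ≈ 21600 J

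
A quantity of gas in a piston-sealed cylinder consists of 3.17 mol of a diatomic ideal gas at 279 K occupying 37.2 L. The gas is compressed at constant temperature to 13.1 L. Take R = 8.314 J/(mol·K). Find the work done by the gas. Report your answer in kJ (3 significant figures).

W ≈ -7.67 kJ

Isothermal: W = nRT ln(V₂/V₁).
W = (3.17)(8.314)(279) × ln(13.1/37.2)
  = 7353 × -1.044
W_by_gas = -7674 J.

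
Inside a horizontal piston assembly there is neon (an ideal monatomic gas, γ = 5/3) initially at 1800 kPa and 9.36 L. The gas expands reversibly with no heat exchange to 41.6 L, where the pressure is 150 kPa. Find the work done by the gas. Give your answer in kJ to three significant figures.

W ≈ 15.9 kJ

Adiabatic: W = (P₁V₁ − P₂V₂)/(γ − 1) with γ = 5/3.
P₁V₁ = 16848 J, P₂V₂ = 6240 J.
W = (16848 − 6240) / 0.6667 = 15912 J.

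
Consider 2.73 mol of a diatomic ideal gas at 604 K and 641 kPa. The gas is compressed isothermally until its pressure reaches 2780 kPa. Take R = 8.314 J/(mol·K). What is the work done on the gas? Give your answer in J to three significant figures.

Isothermal process: W = nRT ln(V₂/V₁) = nRT ln(P₁/P₂).
W = (2.73)(8.314)(604) × ln(641/2780)
  = 13709 × ln(0.2306) = 13709 × -1.467
W_by_gas = -20114 J; work on gas = −W_by = 20114 J.

W ≈ 20100 J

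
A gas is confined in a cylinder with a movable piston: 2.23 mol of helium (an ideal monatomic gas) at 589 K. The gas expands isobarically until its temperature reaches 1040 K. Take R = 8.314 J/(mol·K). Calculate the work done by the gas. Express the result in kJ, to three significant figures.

W ≈ 8.36 kJ

Isobaric: W = P ΔV = nR ΔT.
W = (2.23)(8.314)(1040 − 589) = 8362 J.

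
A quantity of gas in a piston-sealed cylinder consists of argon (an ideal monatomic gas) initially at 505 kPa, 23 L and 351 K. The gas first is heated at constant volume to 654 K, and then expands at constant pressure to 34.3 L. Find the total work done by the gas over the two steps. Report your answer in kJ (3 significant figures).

W_total ≈ 10.6 kJ

Step 1 (isochoric): W = 0 (constant volume).
After step 1: P = 940.9 kPa (V unchanged).
Step 2 (isobaric): W = PΔV = (940.9 kPa)(34.3 − 23 L) = 10633 J.
W_total = 0 + 10633 = 10633 J.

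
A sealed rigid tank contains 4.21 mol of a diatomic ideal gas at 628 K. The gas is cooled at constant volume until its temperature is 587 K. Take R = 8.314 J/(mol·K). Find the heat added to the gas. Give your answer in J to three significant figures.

Constant volume ⇒ W = 0, so Q = ΔU = nCᵥΔT with Cᵥ = 5R/2 = 20.79 J/(mol·K).
ΔU = (4.21)(20.79)(587 − 628) = -3588 J.

Q ≈ -3590 J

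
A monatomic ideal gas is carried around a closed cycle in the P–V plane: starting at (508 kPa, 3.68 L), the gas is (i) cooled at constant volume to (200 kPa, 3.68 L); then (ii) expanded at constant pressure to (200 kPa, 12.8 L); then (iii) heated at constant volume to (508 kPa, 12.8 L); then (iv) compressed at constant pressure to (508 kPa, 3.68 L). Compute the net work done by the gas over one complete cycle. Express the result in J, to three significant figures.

Constant-volume legs do no work.
W(ii) = (200)(12.8 − 3.68) = 1824 J; W(iv) = (508)(3.68 − 12.8) = -4633 J.
W_net = 1824 − 4633 = -2809 J (the counter-clockwise enclosed area).

W_net ≈ -2810 J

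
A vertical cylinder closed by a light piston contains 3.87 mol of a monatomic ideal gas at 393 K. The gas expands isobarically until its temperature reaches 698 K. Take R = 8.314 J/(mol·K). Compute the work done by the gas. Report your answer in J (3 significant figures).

Isobaric: W = P ΔV = nR ΔT.
W = (3.87)(8.314)(698 − 393) = 9813 J.

W ≈ 9810 J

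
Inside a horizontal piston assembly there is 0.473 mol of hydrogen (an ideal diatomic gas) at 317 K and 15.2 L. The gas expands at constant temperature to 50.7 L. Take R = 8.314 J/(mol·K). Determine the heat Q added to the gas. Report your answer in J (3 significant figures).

Isothermal ⇒ ΔU = 0, so Q = W = nRT ln(V₂/V₁).
Q = (0.473)(8.314)(317) ln(50.7/15.2) = 1247 × 1.205 = 1502 J.

Q ≈ 1500 J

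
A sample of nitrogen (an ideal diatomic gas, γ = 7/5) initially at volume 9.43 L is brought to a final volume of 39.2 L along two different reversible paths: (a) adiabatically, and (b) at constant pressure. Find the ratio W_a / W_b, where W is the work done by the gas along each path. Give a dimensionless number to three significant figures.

Path (a) adiabatic: W = P₁V₁(1 − (V₁/V₂)^(γ−1))/(γ−1) → W_a/(P₁V₁) = 1.086.
Path (b) isobaric: W = P₁(V₂ − V₁) → W_b/(P₁V₁) = 3.157.
W_a / W_b = 1.086 / 3.157 = 0.344.

W_a / W_b ≈ 0.344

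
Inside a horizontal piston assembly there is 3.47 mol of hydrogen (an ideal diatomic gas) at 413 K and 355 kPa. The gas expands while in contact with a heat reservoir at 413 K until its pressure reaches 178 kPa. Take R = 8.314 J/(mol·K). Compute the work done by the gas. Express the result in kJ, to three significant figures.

W ≈ 8.23 kJ

Isothermal process: W = nRT ln(V₂/V₁) = nRT ln(P₁/P₂).
W = (3.47)(8.314)(413) × ln(355/178)
  = 11915 × ln(1.994) = 11915 × 0.6903
W_by_gas = 8225 J.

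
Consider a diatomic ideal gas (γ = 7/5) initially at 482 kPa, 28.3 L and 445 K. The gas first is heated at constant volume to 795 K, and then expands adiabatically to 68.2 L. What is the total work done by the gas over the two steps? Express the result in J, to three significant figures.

Step 1 (isochoric): W = 0 (constant volume).
After step 1: P = 861.1 kPa (V unchanged).
Step 2 (adiabatic): W = (P₁V₁ − P₂V₂)/(γ−1) = (24369 − 17141)/0.4 = 18070 J.
W_total = 0 + 18070 = 18070 J.

W_total ≈ 18100 J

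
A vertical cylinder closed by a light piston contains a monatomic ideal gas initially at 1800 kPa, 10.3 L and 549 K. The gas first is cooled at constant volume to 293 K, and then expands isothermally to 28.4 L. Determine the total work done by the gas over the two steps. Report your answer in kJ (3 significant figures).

Step 1 (isochoric): W = 0 (constant volume).
After step 1: P = 960.7 kPa (V unchanged).
Step 2 (isothermal): W = P₁V₁ ln(V₂/V₁) = (9895) ln(28.4/10.3) = 10036 J.
W_total = 0 + 10036 = 10036 J.

W_total ≈ 10.0 kJ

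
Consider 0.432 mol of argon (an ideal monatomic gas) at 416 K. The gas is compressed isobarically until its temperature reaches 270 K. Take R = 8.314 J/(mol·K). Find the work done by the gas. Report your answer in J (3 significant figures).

Isobaric: W = P ΔV = nR ΔT.
W = (0.432)(8.314)(270 − 416) = -524.4 J.

W ≈ -524 J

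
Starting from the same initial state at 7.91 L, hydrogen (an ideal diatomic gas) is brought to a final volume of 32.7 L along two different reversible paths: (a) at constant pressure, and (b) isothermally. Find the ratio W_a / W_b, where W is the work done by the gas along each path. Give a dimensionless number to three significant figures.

Path (a) isobaric: W = P₁(V₂ − V₁) → W_a/(P₁V₁) = 3.134.
Path (b) isothermal: W = P₁V₁ ln(V₂/V₁) → W_b/(P₁V₁) = 1.419.
W_a / W_b = 3.134 / 1.419 = 2.208.

W_a / W_b ≈ 2.21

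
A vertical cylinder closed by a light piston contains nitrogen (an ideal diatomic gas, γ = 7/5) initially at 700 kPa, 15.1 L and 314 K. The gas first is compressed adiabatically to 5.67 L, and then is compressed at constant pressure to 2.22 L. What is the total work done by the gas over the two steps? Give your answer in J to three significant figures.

Step 1 (adiabatic): W = (P₁V₁ − P₂V₂)/(γ−1) = (10570 − 15640)/0.4 = -12675 J.
After step 1: P = 2758 kPa, V = 5.67 L, T = 464.6 K.
Step 2 (isobaric): W = PΔV = (2758 kPa)(2.22 − 5.67 L) = -9516 J.
W_total = -12675 − 9516 = -22191 J.

W_total ≈ -22200 J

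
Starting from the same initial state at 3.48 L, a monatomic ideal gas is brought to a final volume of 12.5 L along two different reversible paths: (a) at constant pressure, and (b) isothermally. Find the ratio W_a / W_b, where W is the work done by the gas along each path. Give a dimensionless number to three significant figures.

W_a / W_b ≈ 2.03

Path (a) isobaric: W = P₁(V₂ − V₁) → W_a/(P₁V₁) = 2.592.
Path (b) isothermal: W = P₁V₁ ln(V₂/V₁) → W_b/(P₁V₁) = 1.279.
W_a / W_b = 2.592 / 1.279 = 2.027.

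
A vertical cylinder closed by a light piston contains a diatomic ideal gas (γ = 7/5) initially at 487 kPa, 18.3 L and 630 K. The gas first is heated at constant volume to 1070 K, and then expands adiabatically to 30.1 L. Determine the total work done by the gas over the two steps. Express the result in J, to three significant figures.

Step 1 (isochoric): W = 0 (constant volume).
After step 1: P = 827.1 kPa (V unchanged).
Step 2 (adiabatic): W = (P₁V₁ − P₂V₂)/(γ−1) = (15136 − 12404)/0.4 = 6830 J.
W_total = 0 + 6830 = 6830 J.

W_total ≈ 6830 J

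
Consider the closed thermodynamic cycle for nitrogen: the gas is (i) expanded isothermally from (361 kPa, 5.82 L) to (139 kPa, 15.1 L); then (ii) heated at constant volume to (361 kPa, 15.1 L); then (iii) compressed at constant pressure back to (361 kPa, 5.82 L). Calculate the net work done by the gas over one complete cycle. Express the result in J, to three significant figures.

W_net ≈ -1350 J

Leg (i): W = PᵢVᵢ ln(V_f/Vᵢ) = (2101) ln(15.1/5.82) = 2003 J.
Leg (ii): W = 0.
Leg (iii): W = PΔV = (361)(5.82 − 15.1) = -3350 J.
W_net = 2003 − 3350 = -1347 J.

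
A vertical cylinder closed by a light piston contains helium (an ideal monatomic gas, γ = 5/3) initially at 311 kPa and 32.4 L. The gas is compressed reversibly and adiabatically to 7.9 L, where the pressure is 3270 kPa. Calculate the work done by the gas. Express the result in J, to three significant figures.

Adiabatic: W = (P₁V₁ − P₂V₂)/(γ − 1) with γ = 5/3.
P₁V₁ = 10076 J, P₂V₂ = 25833 J.
W = (10076 − 25833) / 0.6667 = -23635 J.

W ≈ -23600 J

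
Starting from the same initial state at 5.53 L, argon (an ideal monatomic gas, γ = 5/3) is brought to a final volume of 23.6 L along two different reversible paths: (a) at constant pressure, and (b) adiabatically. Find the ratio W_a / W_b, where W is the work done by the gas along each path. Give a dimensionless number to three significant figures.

Path (a) isobaric: W = P₁(V₂ − V₁) → W_a/(P₁V₁) = 3.268.
Path (b) adiabatic: W = P₁V₁(1 − (V₁/V₂)^(γ−1))/(γ−1) → W_b/(P₁V₁) = 0.9299.
W_a / W_b = 3.268 / 0.9299 = 3.514.

W_a / W_b ≈ 3.51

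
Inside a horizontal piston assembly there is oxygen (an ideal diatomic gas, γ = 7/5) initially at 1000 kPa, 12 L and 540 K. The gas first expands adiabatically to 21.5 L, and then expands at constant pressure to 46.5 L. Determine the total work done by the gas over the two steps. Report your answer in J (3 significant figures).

Step 1 (adiabatic): W = (P₁V₁ − P₂V₂)/(γ−1) = (12000 − 9503)/0.4 = 6242 J.
After step 1: P = 442 kPa, V = 21.5 L, T = 427.7 K.
Step 2 (isobaric): W = PΔV = (442 kPa)(46.5 − 21.5 L) = 11050 J.
W_total = 6242 + 11050 = 17292 J.

W_total ≈ 17300 J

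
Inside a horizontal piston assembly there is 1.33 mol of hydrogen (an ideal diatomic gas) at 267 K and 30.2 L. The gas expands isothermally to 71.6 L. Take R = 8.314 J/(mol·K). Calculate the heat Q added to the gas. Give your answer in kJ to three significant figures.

Isothermal ⇒ ΔU = 0, so Q = W = nRT ln(V₂/V₁).
Q = (1.33)(8.314)(267) ln(71.6/30.2) = 2952 × 0.8633 = 2549 J.

Q ≈ 2.55 kJ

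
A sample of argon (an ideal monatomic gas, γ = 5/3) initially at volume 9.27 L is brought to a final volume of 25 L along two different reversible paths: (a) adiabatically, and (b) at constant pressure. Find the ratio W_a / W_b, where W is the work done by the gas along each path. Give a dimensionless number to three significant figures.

W_a / W_b ≈ 0.428

Path (a) adiabatic: W = P₁V₁(1 − (V₁/V₂)^(γ−1))/(γ−1) → W_a/(P₁V₁) = 0.7258.
Path (b) isobaric: W = P₁(V₂ − V₁) → W_b/(P₁V₁) = 1.697.
W_a / W_b = 0.7258 / 1.697 = 0.4277.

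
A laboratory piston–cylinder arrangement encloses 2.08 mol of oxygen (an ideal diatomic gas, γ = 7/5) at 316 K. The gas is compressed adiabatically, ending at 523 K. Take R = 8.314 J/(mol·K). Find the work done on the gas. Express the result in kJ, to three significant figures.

Adiabatic ⇒ Q = 0, so W_by = −ΔU = nCᵥ(T₁ − T₂).
Cᵥ = 5R/2 = 20.79 J/(mol·K).
W = (2.08)(20.79)(316 − 523) = -8949 J.
Work on gas = −W_by = 8949 J.

W ≈ 8.95 kJ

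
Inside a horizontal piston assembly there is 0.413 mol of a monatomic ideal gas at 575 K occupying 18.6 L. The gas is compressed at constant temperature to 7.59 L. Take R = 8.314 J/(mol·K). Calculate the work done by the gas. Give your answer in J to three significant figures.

Isothermal: W = nRT ln(V₂/V₁).
W = (0.413)(8.314)(575) × ln(7.59/18.6)
  = 1974 × -0.8963
W_by_gas = -1770 J.

W ≈ -1770 J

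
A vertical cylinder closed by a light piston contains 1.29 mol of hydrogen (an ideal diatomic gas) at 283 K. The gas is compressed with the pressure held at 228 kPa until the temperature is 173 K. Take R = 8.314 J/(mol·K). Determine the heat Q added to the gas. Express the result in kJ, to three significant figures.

Isobaric: W = nRΔT = (1.29)(8.314)(-110) = -1180 J.
ΔU = nCᵥΔT with Cᵥ = 5R/2: ΔU = (1.29)(20.79)(-110) = -2949 J.
Q = ΔU + W = -2949 − 1180 = -4129 J.

Q ≈ -4.13 kJ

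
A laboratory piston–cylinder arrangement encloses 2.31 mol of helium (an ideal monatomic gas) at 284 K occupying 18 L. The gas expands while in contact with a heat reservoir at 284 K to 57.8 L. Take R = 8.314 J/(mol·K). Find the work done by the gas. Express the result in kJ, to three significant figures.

Isothermal: W = nRT ln(V₂/V₁).
W = (2.31)(8.314)(284) × ln(57.8/18)
  = 5454 × 1.167
W_by_gas = 6363 J.

W ≈ 6.36 kJ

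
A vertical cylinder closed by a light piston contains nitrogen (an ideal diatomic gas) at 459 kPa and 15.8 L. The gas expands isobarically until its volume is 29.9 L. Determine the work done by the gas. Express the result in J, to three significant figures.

Isobaric: W = P ΔV.
W = (459 kPa)(29.9 − 15.8 L) = (459)(14.1) = 6472 J.

W ≈ 6470 J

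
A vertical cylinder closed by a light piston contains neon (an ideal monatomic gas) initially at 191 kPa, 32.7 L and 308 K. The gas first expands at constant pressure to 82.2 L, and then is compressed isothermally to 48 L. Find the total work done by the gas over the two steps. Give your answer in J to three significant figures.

Step 1 (isobaric): W = PΔV = (191 kPa)(82.2 − 32.7 L) = 9454 J.
After step 1: P = 191 kPa, V = 82.2 L, T = 774.2 K.
Step 2 (isothermal): W = P₁V₁ ln(V₂/V₁) = (15700) ln(48/82.2) = -8446 J.
W_total = 9454 − 8446 = 1009 J.

W_total ≈ 1010 J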